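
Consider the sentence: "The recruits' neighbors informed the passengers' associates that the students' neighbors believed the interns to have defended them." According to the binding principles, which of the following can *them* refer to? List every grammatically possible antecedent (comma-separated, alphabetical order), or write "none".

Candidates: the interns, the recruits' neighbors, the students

the recruits' neighbors, the students

*them* is a pronoun; Principle B requires it to be free in its binding domain — the clause headed by 'defended'.
— the interns: subject of the clause headed by 'defended'; c-commands the pronoun within its binding domain — blocked (Principle B).
— the recruits' neighbors: subject of the matrix clause; c-commands the pronoun but lies outside its binding domain — allowed.
— the students: possessor inside the subject DP of the clause headed by 'believed'; does not c-command the pronoun — Principle B does not apply; allowed.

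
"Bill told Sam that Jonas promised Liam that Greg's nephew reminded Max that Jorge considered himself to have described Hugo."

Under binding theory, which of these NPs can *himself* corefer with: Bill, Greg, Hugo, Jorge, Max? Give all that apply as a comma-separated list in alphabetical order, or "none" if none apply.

Jorge

*himself* is a reflexive; Principle A requires it to be bound within its binding domain — the clause headed by 'considered'.
— Bill: subject of the matrix clause; c-commands the reflexive but lies outside its binding domain — cannot bind it (Principle A).
— Greg: possessor inside the subject DP of the clause headed by 'reminded'; does not c-command the reflexive — cannot bind it (Principle A).
— Hugo: object of the clause headed by 'described'; does not c-command the reflexive — cannot bind it (Principle A).
— Jorge: subject of the clause headed by 'considered'; c-commands the reflexive within its binding domain — allowed (Principle A).
— Max: object of the clause headed by 'reminded'; c-commands the reflexive but lies outside its binding domain — cannot bind it (Principle A).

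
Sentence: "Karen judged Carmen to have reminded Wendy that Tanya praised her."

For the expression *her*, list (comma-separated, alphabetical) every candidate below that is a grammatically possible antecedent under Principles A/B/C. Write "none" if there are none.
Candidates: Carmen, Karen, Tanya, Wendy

Carmen, Karen, Wendy

*her* is a pronoun; Principle B requires it to be free in its binding domain — the clause headed by 'praised'.
— Carmen: subject of the clause headed by 'reminded'; c-commands the pronoun but lies outside its binding domain — allowed.
— Karen: subject of the matrix clause; c-commands the pronoun but lies outside its binding domain — allowed.
— Tanya: subject of the clause headed by 'praised'; c-commands the pronoun within its binding domain — blocked (Principle B).
— Wendy: object of the clause headed by 'reminded'; c-commands the pronoun but lies outside its binding domain — allowed.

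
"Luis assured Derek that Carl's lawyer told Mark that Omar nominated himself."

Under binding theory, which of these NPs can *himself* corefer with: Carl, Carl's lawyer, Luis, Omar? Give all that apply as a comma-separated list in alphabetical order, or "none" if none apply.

Omar

*himself* is a reflexive; Principle A requires it to be bound within its binding domain — the clause headed by 'nominated'.
— Carl: possessor inside the subject DP of the clause headed by 'told'; does not c-command the reflexive — cannot bind it (Principle A).
— Carl's lawyer: subject of the clause headed by 'told'; c-commands the reflexive but lies outside its binding domain — cannot bind it (Principle A).
— Luis: subject of the matrix clause; c-commands the reflexive but lies outside its binding domain — cannot bind it (Principle A).
— Omar: subject of the clause headed by 'nominated'; c-commands the reflexive within its binding domain — allowed (Principle A).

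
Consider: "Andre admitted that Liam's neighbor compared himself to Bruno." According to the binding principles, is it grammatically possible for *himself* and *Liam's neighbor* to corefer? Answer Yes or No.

*himself* is a reflexive; Principle A requires it to be bound within its binding domain — the clause headed by 'compared'.
— Liam's neighbor: subject of the clause headed by 'compared'; c-commands the reflexive within its binding domain — allowed (Principle A).

Yes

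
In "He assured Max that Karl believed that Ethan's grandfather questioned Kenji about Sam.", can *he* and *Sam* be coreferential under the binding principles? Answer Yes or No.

*Sam* is an R-expression; Principle C requires it to be free (not bound by any c-commanding expression).
— he: subject of the matrix clause; the pronoun c-commands the R-expression — coreference blocked (Principle C).

No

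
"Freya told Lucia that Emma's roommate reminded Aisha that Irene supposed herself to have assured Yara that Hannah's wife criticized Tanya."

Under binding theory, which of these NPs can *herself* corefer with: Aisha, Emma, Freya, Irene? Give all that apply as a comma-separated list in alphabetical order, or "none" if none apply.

Irene

*herself* is a reflexive; Principle A requires it to be bound within its binding domain — the clause headed by 'supposed'.
— Aisha: object of the clause headed by 'reminded'; c-commands the reflexive but lies outside its binding domain — cannot bind it (Principle A).
— Emma: possessor inside the subject DP of the clause headed by 'reminded'; does not c-command the reflexive — cannot bind it (Principle A).
— Freya: subject of the matrix clause; c-commands the reflexive but lies outside its binding domain — cannot bind it (Principle A).
— Irene: subject of the clause headed by 'supposed'; c-commands the reflexive within its binding domain — allowed (Principle A).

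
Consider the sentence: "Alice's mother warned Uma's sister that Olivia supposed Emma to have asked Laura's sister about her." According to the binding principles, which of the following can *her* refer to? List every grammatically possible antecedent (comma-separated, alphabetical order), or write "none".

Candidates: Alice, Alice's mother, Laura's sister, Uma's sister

*her* is a pronoun; Principle B requires it to be free in its binding domain — the clause headed by 'asked'.
— Alice: possessor inside the subject DP of the matrix clause; does not c-command the pronoun — Principle B does not apply; allowed.
— Alice's mother: subject of the matrix clause; c-commands the pronoun but lies outside its binding domain — allowed.
— Laura's sister: object of the clause headed by 'asked'; c-commands the pronoun within its binding domain — blocked (Principle B).
— Uma's sister: object of the matrix clause; c-commands the pronoun but lies outside its binding domain — allowed.

Alice, Alice's mother, Uma's sister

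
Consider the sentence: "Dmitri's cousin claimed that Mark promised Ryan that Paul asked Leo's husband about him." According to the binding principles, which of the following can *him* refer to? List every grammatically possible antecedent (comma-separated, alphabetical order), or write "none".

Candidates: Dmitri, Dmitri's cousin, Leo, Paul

Dmitri, Dmitri's cousin, Leo

*him* is a pronoun; Principle B requires it to be free in its binding domain — the clause headed by 'asked'.
— Dmitri: possessor inside the subject DP of the matrix clause; does not c-command the pronoun — Principle B does not apply; allowed.
— Dmitri's cousin: subject of the matrix clause; c-commands the pronoun but lies outside its binding domain — allowed.
— Leo: possessor inside the object DP of the clause headed by 'asked'; does not c-command the pronoun — Principle B does not apply; allowed.
— Paul: subject of the clause headed by 'asked'; c-commands the pronoun within its binding domain — blocked (Principle B).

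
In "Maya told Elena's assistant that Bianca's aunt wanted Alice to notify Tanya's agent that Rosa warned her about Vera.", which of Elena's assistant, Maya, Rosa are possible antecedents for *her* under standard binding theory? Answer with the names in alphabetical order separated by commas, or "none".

Elena's assistant, Maya

*her* is a pronoun; Principle B requires it to be free in its binding domain — the clause headed by 'warned'.
— Elena's assistant: object of the matrix clause; c-commands the pronoun but lies outside its binding domain — allowed.
— Maya: subject of the matrix clause; c-commands the pronoun but lies outside its binding domain — allowed.
— Rosa: subject of the clause headed by 'warned'; c-commands the pronoun within its binding domain — blocked (Principle B).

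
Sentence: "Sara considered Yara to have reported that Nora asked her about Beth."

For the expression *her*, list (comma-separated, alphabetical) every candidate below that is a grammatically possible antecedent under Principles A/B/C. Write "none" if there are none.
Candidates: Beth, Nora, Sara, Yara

Sara, Yara

*her* is a pronoun; Principle B requires it to be free in its binding domain — the clause headed by 'asked'.
— Beth: second object of the clause headed by 'asked'; is c-commanded by the pronoun; coreference would bind this R-expression — blocked (Principle C).
— Nora: subject of the clause headed by 'asked'; c-commands the pronoun within its binding domain — blocked (Principle B).
— Sara: subject of the matrix clause; c-commands the pronoun but lies outside its binding domain — allowed.
— Yara: subject of the clause headed by 'reported'; c-commands the pronoun but lies outside its binding domain — allowed.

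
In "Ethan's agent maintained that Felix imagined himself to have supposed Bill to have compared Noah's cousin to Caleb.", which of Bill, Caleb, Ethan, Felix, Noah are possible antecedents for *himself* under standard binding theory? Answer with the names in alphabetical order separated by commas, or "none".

*himself* is a reflexive; Principle A requires it to be bound within its binding domain — the clause headed by 'imagined'.
— Bill: subject of the clause headed by 'compared'; does not c-command the reflexive — cannot bind it (Principle A).
— Caleb: second object of the clause headed by 'compared'; does not c-command the reflexive — cannot bind it (Principle A).
— Ethan: possessor inside the subject DP of the matrix clause; does not c-command the reflexive — cannot bind it (Principle A).
— Felix: subject of the clause headed by 'imagined'; c-commands the reflexive within its binding domain — allowed (Principle A).
— Noah: possessor inside the object DP of the clause headed by 'compared'; does not c-command the reflexive — cannot bind it (Principle A).

Felix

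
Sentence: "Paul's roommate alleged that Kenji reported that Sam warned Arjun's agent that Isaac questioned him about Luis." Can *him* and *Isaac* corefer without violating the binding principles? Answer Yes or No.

No

*Isaac* is an R-expression; Principle C requires it to be free (not bound by any c-commanding expression).
— him: object of the clause headed by 'questioned'; the R-expression locally c-commands the pronoun — coreference blocked (Principle B on the pronoun).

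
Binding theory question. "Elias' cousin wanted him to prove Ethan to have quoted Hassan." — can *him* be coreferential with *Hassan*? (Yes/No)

No

*him* is a pronoun; Principle B requires it to be free in its binding domain — the matrix clause.
— Hassan: object of the clause headed by 'quoted'; is c-commanded by the pronoun; coreference would bind this R-expression — blocked (Principle C).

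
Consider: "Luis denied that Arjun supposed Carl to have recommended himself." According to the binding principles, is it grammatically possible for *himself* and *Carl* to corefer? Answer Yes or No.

Yes

*himself* is a reflexive; Principle A requires it to be bound within its binding domain — the clause headed by 'recommended'.
— Carl: subject of the clause headed by 'recommended'; c-commands the reflexive within its binding domain — allowed (Principle A).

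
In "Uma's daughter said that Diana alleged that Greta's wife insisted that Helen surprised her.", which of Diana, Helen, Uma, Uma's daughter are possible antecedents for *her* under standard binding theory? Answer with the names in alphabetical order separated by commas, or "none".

*her* is a pronoun; Principle B requires it to be free in its binding domain — the clause headed by 'surprised'.
— Diana: subject of the clause headed by 'alleged'; c-commands the pronoun but lies outside its binding domain — allowed.
— Helen: subject of the clause headed by 'surprised'; c-commands the pronoun within its binding domain — blocked (Principle B).
— Uma: possessor inside the subject DP of the matrix clause; does not c-command the pronoun — Principle B does not apply; allowed.
— Uma's daughter: subject of the matrix clause; c-commands the pronoun but lies outside its binding domain — allowed.

Diana, Uma, Uma's daughter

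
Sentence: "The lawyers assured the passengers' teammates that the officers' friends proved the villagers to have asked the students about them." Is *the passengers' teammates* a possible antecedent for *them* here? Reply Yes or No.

Yes

*them* is a pronoun; Principle B requires it to be free in its binding domain — the clause headed by 'asked'.
— the passengers' teammates: object of the matrix clause; c-commands the pronoun but lies outside its binding domain — allowed.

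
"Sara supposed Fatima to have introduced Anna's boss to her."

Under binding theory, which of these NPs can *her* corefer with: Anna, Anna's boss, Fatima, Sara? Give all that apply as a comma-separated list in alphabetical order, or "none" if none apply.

*her* is a pronoun; Principle B requires it to be free in its binding domain — the clause headed by 'introduced'.
— Anna: possessor inside the object DP of the clause headed by 'introduced'; does not c-command the pronoun — Principle B does not apply; allowed.
— Anna's boss: object of the clause headed by 'introduced'; c-commands the pronoun within its binding domain — blocked (Principle B).
— Fatima: subject of the clause headed by 'introduced'; c-commands the pronoun within its binding domain — blocked (Principle B).
— Sara: subject of the matrix clause; c-commands the pronoun but lies outside its binding domain — allowed.

Anna, Sara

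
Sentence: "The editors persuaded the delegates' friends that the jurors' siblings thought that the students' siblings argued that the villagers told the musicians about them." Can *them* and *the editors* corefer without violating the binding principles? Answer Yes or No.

*the editors* is an R-expression; Principle C requires it to be free (not bound by any c-commanding expression).
— them: second object of the clause headed by 'told'; the pronoun does not c-command the R-expression — coreference allowed.

Yes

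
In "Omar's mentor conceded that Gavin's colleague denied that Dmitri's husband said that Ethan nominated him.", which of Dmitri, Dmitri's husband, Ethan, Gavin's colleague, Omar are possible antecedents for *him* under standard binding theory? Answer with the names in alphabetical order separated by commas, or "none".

Dmitri, Dmitri's husband, Gavin's colleague, Omar

*him* is a pronoun; Principle B requires it to be free in its binding domain — the clause headed by 'nominated'.
— Dmitri: possessor inside the subject DP of the clause headed by 'said'; does not c-command the pronoun — Principle B does not apply; allowed.
— Dmitri's husband: subject of the clause headed by 'said'; c-commands the pronoun but lies outside its binding domain — allowed.
— Ethan: subject of the clause headed by 'nominated'; c-commands the pronoun within its binding domain — blocked (Principle B).
— Gavin's colleague: subject of the clause headed by 'denied'; c-commands the pronoun but lies outside its binding domain — allowed.
— Omar: possessor inside the subject DP of the matrix clause; does not c-command the pronoun — Principle B does not apply; allowed.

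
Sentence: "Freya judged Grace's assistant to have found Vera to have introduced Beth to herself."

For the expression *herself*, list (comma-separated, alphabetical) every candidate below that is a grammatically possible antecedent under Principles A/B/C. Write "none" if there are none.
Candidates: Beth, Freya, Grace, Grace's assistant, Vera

*herself* is a reflexive; Principle A requires it to be bound within its binding domain — the clause headed by 'introduced'.
— Beth: object of the clause headed by 'introduced'; c-commands the reflexive within its binding domain — allowed (Principle A).
— Freya: subject of the matrix clause; c-commands the reflexive but lies outside its binding domain — cannot bind it (Principle A).
— Grace: possessor inside the subject DP of the clause headed by 'found'; does not c-command the reflexive — cannot bind it (Principle A).
— Grace's assistant: subject of the clause headed by 'found'; c-commands the reflexive but lies outside its binding domain — cannot bind it (Principle A).
— Vera: subject of the clause headed by 'introduced'; c-commands the reflexive within its binding domain — allowed (Principle A).

Beth, Vera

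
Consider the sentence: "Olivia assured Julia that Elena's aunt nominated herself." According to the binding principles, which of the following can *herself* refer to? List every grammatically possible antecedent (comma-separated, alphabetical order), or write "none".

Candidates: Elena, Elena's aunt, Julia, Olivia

Elena's aunt

*herself* is a reflexive; Principle A requires it to be bound within its binding domain — the clause headed by 'nominated'.
— Elena: possessor inside the subject DP of the clause headed by 'nominated'; does not c-command the reflexive — cannot bind it (Principle A).
— Elena's aunt: subject of the clause headed by 'nominated'; c-commands the reflexive within its binding domain — allowed (Principle A).
— Julia: object of the matrix clause; c-commands the reflexive but lies outside its binding domain — cannot bind it (Principle A).
— Olivia: subject of the matrix clause; c-commands the reflexive but lies outside its binding domain — cannot bind it (Principle A).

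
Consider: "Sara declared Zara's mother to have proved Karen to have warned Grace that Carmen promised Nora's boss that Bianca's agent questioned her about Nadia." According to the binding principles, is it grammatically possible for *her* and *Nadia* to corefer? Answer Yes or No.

*her* is a pronoun; Principle B requires it to be free in its binding domain — the clause headed by 'questioned'.
— Nadia: second object of the clause headed by 'questioned'; is c-commanded by the pronoun; coreference would bind this R-expression — blocked (Principle C).

No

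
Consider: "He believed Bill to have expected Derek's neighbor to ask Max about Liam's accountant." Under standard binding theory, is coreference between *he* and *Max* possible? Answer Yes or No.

*Max* is an R-expression; Principle C requires it to be free (not bound by any c-commanding expression).
— he: subject of the matrix clause; the pronoun c-commands the R-expression — coreference blocked (Principle C).

No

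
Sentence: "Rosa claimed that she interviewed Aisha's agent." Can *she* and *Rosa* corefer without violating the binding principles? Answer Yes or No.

*Rosa* is an R-expression; Principle C requires it to be free (not bound by any c-commanding expression).
— she: subject of the clause headed by 'interviewed'; the pronoun does not c-command the R-expression — coreference allowed.

Yes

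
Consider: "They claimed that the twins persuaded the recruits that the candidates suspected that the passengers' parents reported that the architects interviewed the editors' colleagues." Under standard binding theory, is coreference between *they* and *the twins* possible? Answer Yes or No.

No

*the twins* is an R-expression; Principle C requires it to be free (not bound by any c-commanding expression).
— they: subject of the matrix clause; the pronoun c-commands the R-expression — coreference blocked (Principle C).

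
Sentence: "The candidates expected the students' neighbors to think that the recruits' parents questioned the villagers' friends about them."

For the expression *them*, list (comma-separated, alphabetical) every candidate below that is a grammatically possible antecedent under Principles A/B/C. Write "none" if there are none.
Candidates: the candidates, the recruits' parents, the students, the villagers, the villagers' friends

the candidates, the students, the villagers

*them* is a pronoun; Principle B requires it to be free in its binding domain — the clause headed by 'questioned'.
— the candidates: subject of the matrix clause; c-commands the pronoun but lies outside its binding domain — allowed.
— the recruits' parents: subject of the clause headed by 'questioned'; c-commands the pronoun within its binding domain — blocked (Principle B).
— the students: possessor inside the subject DP of the clause headed by 'think'; does not c-command the pronoun — Principle B does not apply; allowed.
— the villagers: possessor inside the object DP of the clause headed by 'questioned'; does not c-command the pronoun — Principle B does not apply; allowed.
— the villagers' friends: object of the clause headed by 'questioned'; c-commands the pronoun within its binding domain — blocked (Principle B).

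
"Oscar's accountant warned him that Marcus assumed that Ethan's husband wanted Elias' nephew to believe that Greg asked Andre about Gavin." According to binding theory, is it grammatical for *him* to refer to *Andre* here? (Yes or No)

*Andre* is an R-expression; Principle C requires it to be free (not bound by any c-commanding expression).
— him: object of the matrix clause; the pronoun c-commands the R-expression — coreference blocked (Principle C).

No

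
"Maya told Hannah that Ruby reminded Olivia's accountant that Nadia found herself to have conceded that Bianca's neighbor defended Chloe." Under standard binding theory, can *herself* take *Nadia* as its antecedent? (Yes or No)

*herself* is a reflexive; Principle A requires it to be bound within its binding domain — the clause headed by 'found'.
— Nadia: subject of the clause headed by 'found'; c-commands the reflexive within its binding domain — allowed (Principle A).

Yes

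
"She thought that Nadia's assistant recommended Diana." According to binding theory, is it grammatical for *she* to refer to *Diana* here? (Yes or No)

No

*Diana* is an R-expression; Principle C requires it to be free (not bound by any c-commanding expression).
— she: subject of the matrix clause; the pronoun c-commands the R-expression — coreference blocked (Principle C).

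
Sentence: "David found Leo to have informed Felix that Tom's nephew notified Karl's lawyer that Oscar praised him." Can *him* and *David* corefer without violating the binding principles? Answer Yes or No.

*David* is an R-expression; Principle C requires it to be free (not bound by any c-commanding expression).
— him: object of the clause headed by 'praised'; the pronoun does not c-command the R-expression — coreference allowed.

Yes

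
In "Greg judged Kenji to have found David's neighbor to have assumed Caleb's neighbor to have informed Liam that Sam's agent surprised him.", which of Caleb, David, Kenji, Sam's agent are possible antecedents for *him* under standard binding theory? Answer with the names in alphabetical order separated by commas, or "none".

*him* is a pronoun; Principle B requires it to be free in its binding domain — the clause headed by 'surprised'.
— Caleb: possessor inside the subject DP of the clause headed by 'informed'; does not c-command the pronoun — Principle B does not apply; allowed.
— David: possessor inside the subject DP of the clause headed by 'assumed'; does not c-command the pronoun — Principle B does not apply; allowed.
— Kenji: subject of the clause headed by 'found'; c-commands the pronoun but lies outside its binding domain — allowed.
— Sam's agent: subject of the clause headed by 'surprised'; c-commands the pronoun within its binding domain — blocked (Principle B).

Caleb, David, Kenji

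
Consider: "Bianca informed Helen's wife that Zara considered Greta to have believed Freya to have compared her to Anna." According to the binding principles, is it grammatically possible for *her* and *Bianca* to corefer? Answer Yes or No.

Yes

*her* is a pronoun; Principle B requires it to be free in its binding domain — the clause headed by 'compared'.
— Bianca: subject of the matrix clause; c-commands the pronoun but lies outside its binding domain — allowed.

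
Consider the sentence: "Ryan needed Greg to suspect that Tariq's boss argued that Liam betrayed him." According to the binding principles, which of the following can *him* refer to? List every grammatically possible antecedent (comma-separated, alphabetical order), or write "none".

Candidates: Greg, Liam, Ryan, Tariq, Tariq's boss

Greg, Ryan, Tariq, Tariq's boss

*him* is a pronoun; Principle B requires it to be free in its binding domain — the clause headed by 'betrayed'.
— Greg: subject of the clause headed by 'suspect'; c-commands the pronoun but lies outside its binding domain — allowed.
— Liam: subject of the clause headed by 'betrayed'; c-commands the pronoun within its binding domain — blocked (Principle B).
— Ryan: subject of the matrix clause; c-commands the pronoun but lies outside its binding domain — allowed.
— Tariq: possessor inside the subject DP of the clause headed by 'argued'; does not c-command the pronoun — Principle B does not apply; allowed.
— Tariq's boss: subject of the clause headed by 'argued'; c-commands the pronoun but lies outside its binding domain — allowed.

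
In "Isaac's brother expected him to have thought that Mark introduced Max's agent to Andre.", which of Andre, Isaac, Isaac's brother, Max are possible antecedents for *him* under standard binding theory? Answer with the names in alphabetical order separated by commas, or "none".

*him* is a pronoun; Principle B requires it to be free in its binding domain — the matrix clause.
— Andre: second object of the clause headed by 'introduced'; is c-commanded by the pronoun; coreference would bind this R-expression — blocked (Principle C).
— Isaac: possessor inside the subject DP of the matrix clause; does not c-command the pronoun — Principle B does not apply; allowed.
— Isaac's brother: subject of the matrix clause; c-commands the pronoun within its binding domain — blocked (Principle B).
— Max: possessor inside the object DP of the clause headed by 'introduced'; is c-commanded by the pronoun; coreference would bind this R-expression — blocked (Principle C).

Isaac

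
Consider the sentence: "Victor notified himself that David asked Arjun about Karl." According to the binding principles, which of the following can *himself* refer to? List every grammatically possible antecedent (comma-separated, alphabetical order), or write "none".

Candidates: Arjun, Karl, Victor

Victor

*himself* is a reflexive; Principle A requires it to be bound within its binding domain — the matrix clause.
— Arjun: object of the clause headed by 'asked'; does not c-command the reflexive — cannot bind it (Principle A).
— Karl: second object of the clause headed by 'asked'; does not c-command the reflexive — cannot bind it (Principle A).
— Victor: subject of the matrix clause; c-commands the reflexive within its binding domain — allowed (Principle A).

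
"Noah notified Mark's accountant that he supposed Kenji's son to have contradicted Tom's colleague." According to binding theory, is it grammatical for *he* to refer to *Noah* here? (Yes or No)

*Noah* is an R-expression; Principle C requires it to be free (not bound by any c-commanding expression).
— he: subject of the clause headed by 'supposed'; the pronoun does not c-command the R-expression — coreference allowed.

Yes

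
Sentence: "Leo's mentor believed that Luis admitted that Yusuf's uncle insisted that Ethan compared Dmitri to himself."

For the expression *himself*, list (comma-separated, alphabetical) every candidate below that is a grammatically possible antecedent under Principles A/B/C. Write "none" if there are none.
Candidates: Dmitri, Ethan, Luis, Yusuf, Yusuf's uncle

Dmitri, Ethan

*himself* is a reflexive; Principle A requires it to be bound within its binding domain — the clause headed by 'compared'.
— Dmitri: object of the clause headed by 'compared'; c-commands the reflexive within its binding domain — allowed (Principle A).
— Ethan: subject of the clause headed by 'compared'; c-commands the reflexive within its binding domain — allowed (Principle A).
— Luis: subject of the clause headed by 'admitted'; c-commands the reflexive but lies outside its binding domain — cannot bind it (Principle A).
— Yusuf: possessor inside the subject DP of the clause headed by 'insisted'; does not c-command the reflexive — cannot bind it (Principle A).
— Yusuf's uncle: subject of the clause headed by 'insisted'; c-commands the reflexive but lies outside its binding domain — cannot bind it (Principle A).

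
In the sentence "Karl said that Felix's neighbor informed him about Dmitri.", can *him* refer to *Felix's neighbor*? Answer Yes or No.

*him* is a pronoun; Principle B requires it to be free in its binding domain — the clause headed by 'informed'.
— Felix's neighbor: subject of the clause headed by 'informed'; c-commands the pronoun within its binding domain — blocked (Principle B).

No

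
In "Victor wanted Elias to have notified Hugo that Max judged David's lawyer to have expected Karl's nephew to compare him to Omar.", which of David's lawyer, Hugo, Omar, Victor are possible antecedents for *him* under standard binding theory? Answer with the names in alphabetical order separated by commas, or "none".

*him* is a pronoun; Principle B requires it to be free in its binding domain — the clause headed by 'compare'.
— David's lawyer: subject of the clause headed by 'expected'; c-commands the pronoun but lies outside its binding domain — allowed.
— Hugo: object of the clause headed by 'notified'; c-commands the pronoun but lies outside its binding domain — allowed.
— Omar: second object of the clause headed by 'compare'; is c-commanded by the pronoun; coreference would bind this R-expression — blocked (Principle C).
— Victor: subject of the matrix clause; c-commands the pronoun but lies outside its binding domain — allowed.

David's lawyer, Hugo, Victor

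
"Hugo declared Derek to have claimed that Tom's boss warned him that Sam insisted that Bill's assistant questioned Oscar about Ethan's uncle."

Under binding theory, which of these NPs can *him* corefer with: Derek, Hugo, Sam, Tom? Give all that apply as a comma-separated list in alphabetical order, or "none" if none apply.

*him* is a pronoun; Principle B requires it to be free in its binding domain — the clause headed by 'warned'.
— Derek: subject of the clause headed by 'claimed'; c-commands the pronoun but lies outside its binding domain — allowed.
— Hugo: subject of the matrix clause; c-commands the pronoun but lies outside its binding domain — allowed.
— Sam: subject of the clause headed by 'insisted'; is c-commanded by the pronoun; coreference would bind this R-expression — blocked (Principle C).
— Tom: possessor inside the subject DP of the clause headed by 'warned'; does not c-command the pronoun — Principle B does not apply; allowed.

Derek, Hugo, Tom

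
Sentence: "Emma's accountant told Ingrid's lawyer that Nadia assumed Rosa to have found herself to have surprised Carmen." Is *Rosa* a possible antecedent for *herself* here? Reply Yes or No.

Yes

*herself* is a reflexive; Principle A requires it to be bound within its binding domain — the clause headed by 'found'.
— Rosa: subject of the clause headed by 'found'; c-commands the reflexive within its binding domain — allowed (Principle A).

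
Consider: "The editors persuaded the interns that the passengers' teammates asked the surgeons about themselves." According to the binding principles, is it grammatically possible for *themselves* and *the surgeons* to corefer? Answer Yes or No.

Yes

*themselves* is a reflexive; Principle A requires it to be bound within its binding domain — the clause headed by 'asked'.
— the surgeons: object of the clause headed by 'asked'; c-commands the reflexive within its binding domain — allowed (Principle A).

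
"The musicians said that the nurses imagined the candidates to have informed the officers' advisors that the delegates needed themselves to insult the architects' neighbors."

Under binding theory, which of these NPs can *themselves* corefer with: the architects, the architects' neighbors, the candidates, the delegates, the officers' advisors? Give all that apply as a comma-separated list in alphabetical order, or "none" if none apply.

the delegates

*themselves* is a reflexive; Principle A requires it to be bound within its binding domain — the clause headed by 'needed'.
— the architects: possessor inside the object DP of the clause headed by 'insult'; does not c-command the reflexive — cannot bind it (Principle A).
— the architects' neighbors: object of the clause headed by 'insult'; does not c-command the reflexive — cannot bind it (Principle A).
— the candidates: subject of the clause headed by 'informed'; c-commands the reflexive but lies outside its binding domain — cannot bind it (Principle A).
— the delegates: subject of the clause headed by 'needed'; c-commands the reflexive within its binding domain — allowed (Principle A).
— the officers' advisors: object of the clause headed by 'informed'; c-commands the reflexive but lies outside its binding domain — cannot bind it (Principle A).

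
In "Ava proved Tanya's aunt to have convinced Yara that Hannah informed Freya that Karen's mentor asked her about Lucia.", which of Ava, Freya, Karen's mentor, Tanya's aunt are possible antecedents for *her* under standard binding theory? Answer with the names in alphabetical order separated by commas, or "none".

*her* is a pronoun; Principle B requires it to be free in its binding domain — the clause headed by 'asked'.
— Ava: subject of the matrix clause; c-commands the pronoun but lies outside its binding domain — allowed.
— Freya: object of the clause headed by 'informed'; c-commands the pronoun but lies outside its binding domain — allowed.
— Karen's mentor: subject of the clause headed by 'asked'; c-commands the pronoun within its binding domain — blocked (Principle B).
— Tanya's aunt: subject of the clause headed by 'convinced'; c-commands the pronoun but lies outside its binding domain — allowed.

Ava, Freya, Tanya's aunt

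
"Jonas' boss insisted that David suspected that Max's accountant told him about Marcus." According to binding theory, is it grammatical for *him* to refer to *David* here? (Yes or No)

Yes

*David* is an R-expression; Principle C requires it to be free (not bound by any c-commanding expression).
— him: object of the clause headed by 'told'; the pronoun does not c-command the R-expression — coreference allowed.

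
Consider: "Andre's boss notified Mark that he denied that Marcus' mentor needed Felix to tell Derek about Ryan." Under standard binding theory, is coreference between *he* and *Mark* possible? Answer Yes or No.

*Mark* is an R-expression; Principle C requires it to be free (not bound by any c-commanding expression).
— he: subject of the clause headed by 'denied'; the pronoun does not c-command the R-expression — coreference allowed.

Yes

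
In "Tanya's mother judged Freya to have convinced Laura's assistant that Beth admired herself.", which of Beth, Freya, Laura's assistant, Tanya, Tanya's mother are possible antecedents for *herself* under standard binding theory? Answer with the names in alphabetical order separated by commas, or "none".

Beth

*herself* is a reflexive; Principle A requires it to be bound within its binding domain — the clause headed by 'admired'.
— Beth: subject of the clause headed by 'admired'; c-commands the reflexive within its binding domain — allowed (Principle A).
— Freya: subject of the clause headed by 'convinced'; c-commands the reflexive but lies outside its binding domain — cannot bind it (Principle A).
— Laura's assistant: object of the clause headed by 'convinced'; c-commands the reflexive but lies outside its binding domain — cannot bind it (Principle A).
— Tanya: possessor inside the subject DP of the matrix clause; does not c-command the reflexive — cannot bind it (Principle A).
— Tanya's mother: subject of the matrix clause; c-commands the reflexive but lies outside its binding domain — cannot bind it (Principle A).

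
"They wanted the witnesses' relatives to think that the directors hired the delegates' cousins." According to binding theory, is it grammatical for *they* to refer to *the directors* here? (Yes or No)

*the directors* is an R-expression; Principle C requires it to be free (not bound by any c-commanding expression).
— they: subject of the matrix clause; the pronoun c-commands the R-expression — coreference blocked (Principle C).

No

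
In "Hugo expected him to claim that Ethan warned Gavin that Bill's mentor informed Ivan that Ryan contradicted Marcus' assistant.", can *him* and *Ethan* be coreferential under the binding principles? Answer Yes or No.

*Ethan* is an R-expression; Principle C requires it to be free (not bound by any c-commanding expression).
— him: subject of the clause headed by 'claim'; the pronoun c-commands the R-expression — coreference blocked (Principle C).

No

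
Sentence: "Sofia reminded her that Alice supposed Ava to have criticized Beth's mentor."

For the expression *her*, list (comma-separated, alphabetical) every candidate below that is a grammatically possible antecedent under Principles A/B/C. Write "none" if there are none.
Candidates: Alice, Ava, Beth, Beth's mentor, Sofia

none

*her* is a pronoun; Principle B requires it to be free in its binding domain — the matrix clause.
— Alice: subject of the clause headed by 'supposed'; is c-commanded by the pronoun; coreference would bind this R-expression — blocked (Principle C).
— Ava: subject of the clause headed by 'criticized'; is c-commanded by the pronoun; coreference would bind this R-expression — blocked (Principle C).
— Beth: possessor inside the object DP of the clause headed by 'criticized'; is c-commanded by the pronoun; coreference would bind this R-expression — blocked (Principle C).
— Beth's mentor: object of the clause headed by 'criticized'; is c-commanded by the pronoun; coreference would bind this R-expression — blocked (Principle C).
— Sofia: subject of the matrix clause; c-commands the pronoun within its binding domain — blocked (Principle B).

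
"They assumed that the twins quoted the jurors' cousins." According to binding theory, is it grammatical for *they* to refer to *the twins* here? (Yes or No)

*the twins* is an R-expression; Principle C requires it to be free (not bound by any c-commanding expression).
— they: subject of the matrix clause; the pronoun c-commands the R-expression — coreference blocked (Principle C).

No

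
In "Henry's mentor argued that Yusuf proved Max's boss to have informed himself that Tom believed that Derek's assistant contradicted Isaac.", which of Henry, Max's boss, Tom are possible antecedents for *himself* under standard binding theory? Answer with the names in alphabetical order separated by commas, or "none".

*himself* is a reflexive; Principle A requires it to be bound within its binding domain — the clause headed by 'informed'.
— Henry: possessor inside the subject DP of the matrix clause; does not c-command the reflexive — cannot bind it (Principle A).
— Max's boss: subject of the clause headed by 'informed'; c-commands the reflexive within its binding domain — allowed (Principle A).
— Tom: subject of the clause headed by 'believed'; does not c-command the reflexive — cannot bind it (Principle A).

Max's boss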